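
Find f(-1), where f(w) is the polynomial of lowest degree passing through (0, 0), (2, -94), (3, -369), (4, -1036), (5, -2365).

L_0(-1) = (-3)·(-4)·(-5)·(-6)/[(-2)·(-3)·(-4)·(-5)] = 3
L_1(-1) = (-1)·(-4)·(-5)·(-6)/[(2)·(-1)·(-2)·(-3)] = -10
L_2(-1) = (-1)·(-3)·(-5)·(-6)/[(3)·(1)·(-1)·(-2)] = 15
L_3(-1) = (-1)·(-3)·(-4)·(-6)/[(4)·(2)·(1)·(-1)] = -9
L_4(-1) = (-1)·(-3)·(-4)·(-5)/[(5)·(3)·(2)·(1)] = 2
Sum: 0 + (-94)·(-10) + (-369)·(15) + (-1036)·(-9) + (-2365)·(2) = -1

-1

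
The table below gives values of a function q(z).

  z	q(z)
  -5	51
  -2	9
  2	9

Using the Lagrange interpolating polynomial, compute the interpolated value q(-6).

Evaluate each Lagrange basis at z = -6:
L_0(-6) = (-4)·(-8)/[(-3)·(-7)] = 32/21
L_1(-6) = (-1)·(-8)/[(3)·(-4)] = -2/3
L_2(-6) = (-1)·(-4)/[(7)·(4)] = 1/7
Sum: 51·(32/21) + 9·(-2/3) + 9·(1/7) = 73

73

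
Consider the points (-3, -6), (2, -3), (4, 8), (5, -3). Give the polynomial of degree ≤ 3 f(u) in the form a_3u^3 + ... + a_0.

f(u) = -(31/40)u^3 + (121/40)u^2 + (181/20)u - 27

L_0(u) = (u - 2)(u - 4)(u - 5) / [-280] = -(1/280)u^3 + (11/280)u^2 - (19/140)u + 1/7
L_1(u) = (u + 3)(u - 4)(u - 5) / [30] = (1/30)u^3 - (1/5)u^2 - (7/30)u + 2
L_2(u) = (u + 3)(u - 2)(u - 5) / [-14] = -(1/14)u^3 + (2/7)u^2 + (11/14)u - 15/7
L_3(u) = (u + 3)(u - 2)(u - 4) / [24] = (1/24)u^3 - (1/8)u^2 - (5/12)u + 1
f(u) = (-6)·L_0 + (-3)·L_1 + 8·L_2 + (-3)·L_3
  (-6)·L_0(u) = (3/140)u^3 - (33/140)u^2 + (57/70)u - 6/7
  (-3)·L_1(u) = -(1/10)u^3 + (3/5)u^2 + (7/10)u - 6
  8·L_2(u) = -(4/7)u^3 + (16/7)u^2 + (44/7)u - 120/7
  (-3)·L_3(u) = -(1/8)u^3 + (3/8)u^2 + (5/4)u - 3
Adding term by term: -(31/40)u^3 + (121/40)u^2 + (181/20)u - 27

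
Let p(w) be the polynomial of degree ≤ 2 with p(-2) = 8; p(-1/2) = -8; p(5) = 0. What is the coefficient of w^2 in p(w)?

The leading coefficient equals the top divided difference p[-2,-1/2,5].
p[-2,-1/2] = (-8 - 8) / (-1/2 - (-2)) = -32/3
p[-1/2,5] = (0 - (-8)) / (5 - (-1/2)) = 16/11
p[-2,-1/2,5] = (16/11 - (-32/3)) / (5 - (-2)) = 400/231

400/231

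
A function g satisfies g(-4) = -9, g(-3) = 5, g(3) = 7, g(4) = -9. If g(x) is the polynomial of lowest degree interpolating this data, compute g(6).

-403/7

L_0(6) = (9)·(3)·(2)/[(-1)·(-7)·(-8)] = -27/28
L_1(6) = (10)·(3)·(2)/[(1)·(-6)·(-7)] = 10/7
L_2(6) = (10)·(9)·(2)/[(7)·(6)·(-1)] = -30/7
L_3(6) = (10)·(9)·(3)/[(8)·(7)·(1)] = 135/28
Sum: (-9)·(-27/28) + 5·(10/7) + 7·(-30/7) + (-9)·(135/28) = -403/7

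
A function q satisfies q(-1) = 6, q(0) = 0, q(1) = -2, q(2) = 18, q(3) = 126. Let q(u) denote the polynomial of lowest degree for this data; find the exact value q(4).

436

L_0(4) = (4)·(3)·(2)·(1)/[(-1)·(-2)·(-3)·(-4)] = 1
L_1(4) = (5)·(3)·(2)·(1)/[(1)·(-1)·(-2)·(-3)] = -5
L_2(4) = (5)·(4)·(2)·(1)/[(2)·(1)·(-1)·(-2)] = 10
L_3(4) = (5)·(4)·(3)·(1)/[(3)·(2)·(1)·(-1)] = -10
L_4(4) = (5)·(4)·(3)·(2)/[(4)·(3)·(2)·(1)] = 5
Sum: 6·(1) + 0 + (-2)·(10) + 18·(-10) + 126·(5) = 436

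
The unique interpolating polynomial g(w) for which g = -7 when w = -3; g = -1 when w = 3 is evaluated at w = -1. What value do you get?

-5

L_0(-1) = (-4)/[(-6)] = 2/3
L_1(-1) = (2)/[(6)] = 1/3
Sum: (-7)·(2/3) + (-1)·(1/3) = -5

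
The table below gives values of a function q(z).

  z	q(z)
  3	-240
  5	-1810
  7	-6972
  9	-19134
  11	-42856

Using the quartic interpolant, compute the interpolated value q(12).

-60792

Evaluate each Lagrange basis at z = 12:
L_0(12) = (7)·(5)·(3)·(1)/[(-2)·(-4)·(-6)·(-8)] = 35/128
L_1(12) = (9)·(5)·(3)·(1)/[(2)·(-2)·(-4)·(-6)] = -45/32
L_2(12) = (9)·(7)·(3)·(1)/[(4)·(2)·(-2)·(-4)] = 189/64
L_3(12) = (9)·(7)·(5)·(1)/[(6)·(4)·(2)·(-2)] = -105/32
L_4(12) = (9)·(7)·(5)·(3)/[(8)·(6)·(4)·(2)] = 315/128
Sum: (-240)·(35/128) + (-1810)·(-45/32) + (-6972)·(189/64) + (-19134)·(-105/32) + (-42856)·(315/128) = -60792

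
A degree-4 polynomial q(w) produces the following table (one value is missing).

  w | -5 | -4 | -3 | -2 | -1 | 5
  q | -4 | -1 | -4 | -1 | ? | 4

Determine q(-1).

1504/105

The 5 known values determine q uniquely (degree ≤ 4).
L_0(-1) = (3)·(2)·(1)·(-6)/[(-1)·(-2)·(-3)·(-10)] = -3/5
L_1(-1) = (4)·(2)·(1)·(-6)/[(1)·(-1)·(-2)·(-9)] = 8/3
L_2(-1) = (4)·(3)·(1)·(-6)/[(2)·(1)·(-1)·(-8)] = -9/2
L_3(-1) = (4)·(3)·(2)·(-6)/[(3)·(2)·(1)·(-7)] = 24/7
L_4(-1) = (4)·(3)·(2)·(1)/[(10)·(9)·(8)·(7)] = 1/210
Sum: (-4)·(-3/5) + (-1)·(8/3) + (-4)·(-9/2) + (-1)·(24/7) + 4·(1/210) = 1504/105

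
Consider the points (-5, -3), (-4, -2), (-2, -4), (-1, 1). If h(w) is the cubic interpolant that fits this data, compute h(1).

43

Using Newton's divided-difference form:
h[-5,-4] = (-2 - (-3)) / (-4 - (-5)) = 1
h[-4,-2] = (-4 - (-2)) / (-2 - (-4)) = -1
h[-2,-1] = (1 - (-4)) / (-1 - (-2)) = 5
h[-5,-4,-2] = (-1 - 1) / (-2 - (-5)) = -2/3
h[-4,-2,-1] = (5 - (-1)) / (-1 - (-4)) = 2
h[-5,-4,-2,-1] = (2 - (-2/3)) / (-1 - (-5)) = 2/3
h(1) = -3 + 1·(6) + (-2/3)·(6)·(5) + (2/3)·(6)·(5)·(3) = 43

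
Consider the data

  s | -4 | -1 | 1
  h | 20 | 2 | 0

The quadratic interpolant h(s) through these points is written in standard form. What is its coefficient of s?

Build the Lagrange basis polynomials:
L_0(s) = (s + 1)(s - 1) / [15] = (1/15)s^2 - 1/15
L_1(s) = (s + 4)(s - 1) / [-6] = -(1/6)s^2 - (1/2)s + 2/3
L_2(s) = (s + 4)(s + 1) / [10] = (1/10)s^2 + (1/2)s + 2/5
h(s) = 20·L_0 + 2·L_1 + 0·L_2
Only the coefficient of s is needed; take it from each L_i and combine:
20·(0) + 2·(-1/2) + 0·(1/2) = -1

-1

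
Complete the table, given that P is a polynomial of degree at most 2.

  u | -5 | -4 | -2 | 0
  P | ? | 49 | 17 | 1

The 3 known values determine P uniquely (degree ≤ 2).
Evaluate each Lagrange basis at u = -5:
L_0(-5) = (-3)·(-5)/[(-2)·(-4)] = 15/8
L_1(-5) = (-1)·(-5)/[(2)·(-2)] = -5/4
L_2(-5) = (-1)·(-3)/[(4)·(2)] = 3/8
Sum: 49·(15/8) + 17·(-5/4) + 1·(3/8) = 71

71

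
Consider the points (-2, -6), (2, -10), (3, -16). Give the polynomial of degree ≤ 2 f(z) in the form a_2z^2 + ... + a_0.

f(z) = -z^2 - z - 4

L_0(z) = (z - 2)(z - 3) / [20] = (1/20)z^2 - (1/4)z + 3/10
L_1(z) = (z + 2)(z - 3) / [-4] = -(1/4)z^2 + (1/4)z + 3/2
L_2(z) = (z + 2)(z - 2) / [5] = (1/5)z^2 - 4/5
f(z) = (-6)·L_0 + (-10)·L_1 + (-16)·L_2
  (-6)·L_0(z) = -(3/10)z^2 + (3/2)z - 9/5
  (-10)·L_1(z) = (5/2)z^2 - (5/2)z - 15
  (-16)·L_2(z) = -(16/5)z^2 + 64/5
Adding term by term: -z^2 - z - 4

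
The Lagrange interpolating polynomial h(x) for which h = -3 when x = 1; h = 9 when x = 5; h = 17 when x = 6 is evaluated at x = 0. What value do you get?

-1

Evaluate each Lagrange basis at x = 0:
L_0(0) = (-5)·(-6)/[(-4)·(-5)] = 3/2
L_1(0) = (-1)·(-6)/[(4)·(-1)] = -3/2
L_2(0) = (-1)·(-5)/[(5)·(1)] = 1
Sum: (-3)·(3/2) + 9·(-3/2) + 17·(1) = -1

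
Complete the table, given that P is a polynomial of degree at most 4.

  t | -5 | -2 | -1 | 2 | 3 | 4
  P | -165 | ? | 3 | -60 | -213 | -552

12

The 5 known values determine P uniquely (degree ≤ 4).
L_0(-2) = (-1)·(-4)·(-5)·(-6)/[(-4)·(-7)·(-8)·(-9)] = 5/84
L_1(-2) = (3)·(-4)·(-5)·(-6)/[(4)·(-3)·(-4)·(-5)] = 3/2
L_2(-2) = (3)·(-1)·(-5)·(-6)/[(7)·(3)·(-1)·(-2)] = -15/7
L_3(-2) = (3)·(-1)·(-4)·(-6)/[(8)·(4)·(1)·(-1)] = 9/4
L_4(-2) = (3)·(-1)·(-4)·(-5)/[(9)·(5)·(2)·(1)] = -2/3
Sum: (-165)·(5/84) + 3·(3/2) + (-60)·(-15/7) + (-213)·(9/4) + (-552)·(-2/3) = 12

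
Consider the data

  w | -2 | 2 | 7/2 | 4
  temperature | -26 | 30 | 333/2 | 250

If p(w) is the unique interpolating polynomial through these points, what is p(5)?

Evaluate each Lagrange basis at w = 5:
L_0(5) = (3)·(3/2)·(1)/[(-4)·(-11/2)·(-6)] = -3/88
L_1(5) = (7)·(3/2)·(1)/[(4)·(-3/2)·(-2)] = 7/8
L_2(5) = (7)·(3)·(1)/[(11/2)·(3/2)·(-1/2)] = -56/11
L_3(5) = (7)·(3)·(3/2)/[(6)·(2)·(1/2)] = 21/4
Sum: (-26)·(-3/88) + 30·(7/8) + 333/2·(-56/11) + 250·(21/4) = 492

492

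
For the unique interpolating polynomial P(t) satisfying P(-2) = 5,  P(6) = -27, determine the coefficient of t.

-4

The leading coefficient equals the top divided difference P[-2,6].
P[-2,6] = (-27 - 5) / (6 - (-2)) = -4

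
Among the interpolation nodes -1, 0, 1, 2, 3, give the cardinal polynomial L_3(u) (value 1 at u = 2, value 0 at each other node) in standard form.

L_3(u) = -(1/6)u^4 + (1/2)u^3 + (1/6)u^2 - (1/2)u

L_3(u) = (u + 1)u(u - 1)(u - 3) / [(3)·(2)·(1)·(-1)]
       = (u^4 - 3u^3 - u^2 + 3u) / (-6)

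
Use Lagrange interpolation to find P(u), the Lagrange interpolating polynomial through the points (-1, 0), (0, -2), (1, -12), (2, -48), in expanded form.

L_0(u) = u(u - 1)(u - 2) / [-6] = -(1/6)u^3 + (1/2)u^2 - (1/3)u
L_1(u) = (u + 1)(u - 1)(u - 2) / [2] = (1/2)u^3 - u^2 - (1/2)u + 1
L_2(u) = (u + 1)u(u - 2) / [-2] = -(1/2)u^3 + (1/2)u^2 + u
L_3(u) = (u + 1)u(u - 1) / [6] = (1/6)u^3 - (1/6)u
P(u) = 0·L_0 + (-2)·L_1 + (-12)·L_2 + (-48)·L_3
  0·L_0(u) = 0
  (-2)·L_1(u) = -u^3 + 2u^2 + u - 2
  (-12)·L_2(u) = 6u^3 - 6u^2 - 12u
  (-48)·L_3(u) = -8u^3 + 8u
Adding term by term: -3u^3 - 4u^2 - 3u - 2

P(u) = -3u^3 - 4u^2 - 3u - 2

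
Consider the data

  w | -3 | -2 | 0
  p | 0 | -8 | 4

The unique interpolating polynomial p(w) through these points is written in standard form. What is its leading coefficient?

14/3

Build the Lagrange basis polynomials:
L_0(w) = (w + 2)w / [3] = (1/3)w^2 + (2/3)w
L_1(w) = (w + 3)w / [-2] = -(1/2)w^2 - (3/2)w
L_2(w) = (w + 3)(w + 2) / [6] = (1/6)w^2 + (5/6)w + 1
p(w) = 0·L_0 + (-8)·L_1 + 4·L_2
Only the coefficient of w^2 is needed; take it from each L_i and combine:
0·(1/3) + (-8)·(-1/2) + 4·(1/6) = 14/3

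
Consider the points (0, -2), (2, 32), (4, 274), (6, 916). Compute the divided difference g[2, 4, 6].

g[2,4] = (274 - 32) / (4 - 2) = 121
g[4,6] = (916 - 274) / (6 - 4) = 321
g[2,4,6] = (321 - 121) / (6 - 2) = 50

50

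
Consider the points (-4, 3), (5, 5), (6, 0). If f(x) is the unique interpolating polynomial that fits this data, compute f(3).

L_0(3) = (-2)·(-3)/[(-9)·(-10)] = 1/15
L_1(3) = (7)·(-3)/[(9)·(-1)] = 7/3
L_2(3) = (7)·(-2)/[(10)·(1)] = -7/5
Sum: 3·(1/15) + 5·(7/3) + 0 = 178/15

178/15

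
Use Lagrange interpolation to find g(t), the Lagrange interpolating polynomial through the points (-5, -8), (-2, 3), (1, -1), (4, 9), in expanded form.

Build the Lagrange basis polynomials:
L_0(t) = (t + 2)(t - 1)(t - 4) / [-162] = -(1/162)t^3 + (1/54)t^2 + (1/27)t - 4/81
L_1(t) = (t + 5)(t - 1)(t - 4) / [54] = (1/54)t^3 - (7/18)t + 10/27
L_2(t) = (t + 5)(t + 2)(t - 4) / [-54] = -(1/54)t^3 - (1/18)t^2 + (1/3)t + 20/27
L_3(t) = (t + 5)(t + 2)(t - 1) / [162] = (1/162)t^3 + (1/27)t^2 + (1/54)t - 5/81
g(t) = (-8)·L_0 + 3·L_1 + (-1)·L_2 + 9·L_3
  (-8)·L_0(t) = (4/81)t^3 - (4/27)t^2 - (8/27)t + 32/81
  3·L_1(t) = (1/18)t^3 - (7/6)t + 10/9
  (-1)·L_2(t) = (1/54)t^3 + (1/18)t^2 - (1/3)t - 20/27
  9·L_3(t) = (1/18)t^3 + (1/3)t^2 + (1/6)t - 5/9
Adding term by term: (29/162)t^3 + (13/54)t^2 - (44/27)t + 17/81

g(t) = (29/162)t^3 + (13/54)t^2 - (44/27)t + 17/81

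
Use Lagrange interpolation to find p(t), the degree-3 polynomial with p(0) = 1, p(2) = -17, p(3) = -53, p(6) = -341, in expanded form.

L_0(t) = (t - 2)(t - 3)(t - 6) / [-36] = -(1/36)t^3 + (11/36)t^2 - t + 1
L_1(t) = t(t - 3)(t - 6) / [8] = (1/8)t^3 - (9/8)t^2 + (9/4)t
L_2(t) = t(t - 2)(t - 6) / [-9] = -(1/9)t^3 + (8/9)t^2 - (4/3)t
L_3(t) = t(t - 2)(t - 3) / [72] = (1/72)t^3 - (5/72)t^2 + (1/12)t
p(t) = 1·L_0 + (-17)·L_1 + (-53)·L_2 + (-341)·L_3
  1·L_0(t) = -(1/36)t^3 + (11/36)t^2 - t + 1
  (-17)·L_1(t) = -(17/8)t^3 + (153/8)t^2 - (153/4)t
  (-53)·L_2(t) = (53/9)t^3 - (424/9)t^2 + (212/3)t
  (-341)·L_3(t) = -(341/72)t^3 + (1705/72)t^2 - (341/12)t
Adding term by term: -t^3 - 4t^2 + 3t + 1

p(t) = -t^3 - 4t^2 + 3t + 1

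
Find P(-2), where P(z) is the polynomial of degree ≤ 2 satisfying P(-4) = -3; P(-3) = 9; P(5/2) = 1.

Evaluate each Lagrange basis at z = -2:
L_0(-2) = (1)·(-9/2)/[(-1)·(-13/2)] = -9/13
L_1(-2) = (2)·(-9/2)/[(1)·(-11/2)] = 18/11
L_2(-2) = (2)·(1)/[(13/2)·(11/2)] = 8/143
Sum: (-3)·(-9/13) + 9·(18/11) + 1·(8/143) = 2411/143

2411/143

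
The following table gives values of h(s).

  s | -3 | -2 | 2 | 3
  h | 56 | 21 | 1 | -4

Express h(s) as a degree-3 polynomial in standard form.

Build the Lagrange basis polynomials:
L_0(s) = (s + 2)(s - 2)(s - 3) / [-30] = -(1/30)s^3 + (1/10)s^2 + (2/15)s - 2/5
L_1(s) = (s + 3)(s - 2)(s - 3) / [20] = (1/20)s^3 - (1/10)s^2 - (9/20)s + 9/10
L_2(s) = (s + 3)(s + 2)(s - 3) / [-20] = -(1/20)s^3 - (1/10)s^2 + (9/20)s + 9/10
L_3(s) = (s + 3)(s + 2)(s - 2) / [30] = (1/30)s^3 + (1/10)s^2 - (2/15)s - 2/5
h(s) = 56·L_0 + 21·L_1 + 1·L_2 + (-4)·L_3
  56·L_0(s) = -(28/15)s^3 + (28/5)s^2 + (112/15)s - 112/5
  21·L_1(s) = (21/20)s^3 - (21/10)s^2 - (189/20)s + 189/10
  1·L_2(s) = -(1/20)s^3 - (1/10)s^2 + (9/20)s + 9/10
  (-4)·L_3(s) = -(2/15)s^3 - (2/5)s^2 + (8/15)s + 8/5
Adding term by term: -s^3 + 3s^2 - s - 1

h(s) = -s^3 + 3s^2 - s - 1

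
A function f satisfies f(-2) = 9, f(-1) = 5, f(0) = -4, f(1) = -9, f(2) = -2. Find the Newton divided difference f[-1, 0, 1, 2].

f[-1,0] = (-4 - 5) / (0 - (-1)) = -9
f[0,1] = (-9 - (-4)) / (1 - 0) = -5
f[1,2] = (-2 - (-9)) / (2 - 1) = 7
f[-1,0,1] = (-5 - (-9)) / (1 - (-1)) = 2
f[0,1,2] = (7 - (-5)) / (2 - 0) = 6
f[-1,0,1,2] = (6 - 2) / (2 - (-1)) = 4/3

4/3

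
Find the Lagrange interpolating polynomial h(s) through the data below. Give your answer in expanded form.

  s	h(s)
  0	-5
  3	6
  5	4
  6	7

h(s) = (17/45)s^3 - (178/45)s^2 + (182/15)s - 5

Build the Lagrange basis polynomials:
L_0(s) = (s - 3)(s - 5)(s - 6) / [-90] = -(1/90)s^3 + (7/45)s^2 - (7/10)s + 1
L_1(s) = s(s - 5)(s - 6) / [18] = (1/18)s^3 - (11/18)s^2 + (5/3)s
L_2(s) = s(s - 3)(s - 6) / [-10] = -(1/10)s^3 + (9/10)s^2 - (9/5)s
L_3(s) = s(s - 3)(s - 5) / [18] = (1/18)s^3 - (4/9)s^2 + (5/6)s
h(s) = (-5)·L_0 + 6·L_1 + 4·L_2 + 7·L_3
  (-5)·L_0(s) = (1/18)s^3 - (7/9)s^2 + (7/2)s - 5
  6·L_1(s) = (1/3)s^3 - (11/3)s^2 + 10s
  4·L_2(s) = -(2/5)s^3 + (18/5)s^2 - (36/5)s
  7·L_3(s) = (7/18)s^3 - (28/9)s^2 + (35/6)s
Adding term by term: (17/45)s^3 - (178/45)s^2 + (182/15)s - 5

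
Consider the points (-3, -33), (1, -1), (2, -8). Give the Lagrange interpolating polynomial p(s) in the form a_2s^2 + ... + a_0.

p(s) = -3s^2 + 2s

Build the Lagrange basis polynomials:
L_0(s) = (s - 1)(s - 2) / [20] = (1/20)s^2 - (3/20)s + 1/10
L_1(s) = (s + 3)(s - 2) / [-4] = -(1/4)s^2 - (1/4)s + 3/2
L_2(s) = (s + 3)(s - 1) / [5] = (1/5)s^2 + (2/5)s - 3/5
p(s) = (-33)·L_0 + (-1)·L_1 + (-8)·L_2
  (-33)·L_0(s) = -(33/20)s^2 + (99/20)s - 33/10
  (-1)·L_1(s) = (1/4)s^2 + (1/4)s - 3/2
  (-8)·L_2(s) = -(8/5)s^2 - (16/5)s + 24/5
Adding term by term: -3s^2 + 2s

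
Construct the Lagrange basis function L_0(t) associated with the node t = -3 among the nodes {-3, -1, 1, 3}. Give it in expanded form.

L_0(t) = -(1/48)t^3 + (1/16)t^2 + (1/48)t - 1/16

L_0(t) = (t + 1)(t - 1)(t - 3) / [(-2)·(-4)·(-6)]
       = (t^3 - 3t^2 - t + 3) / (-48)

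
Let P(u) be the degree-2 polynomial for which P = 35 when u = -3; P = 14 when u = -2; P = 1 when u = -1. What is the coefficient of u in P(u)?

L_0(u) = (u + 2)(u + 1) / [2] = (1/2)u^2 + (3/2)u + 1
L_1(u) = (u + 3)(u + 1) / [-1] = -u^2 - 4u - 3
L_2(u) = (u + 3)(u + 2) / [2] = (1/2)u^2 + (5/2)u + 3
P(u) = 35·L_0 + 14·L_1 + 1·L_2
Only the coefficient of u is needed; take it from each L_i and combine:
35·(3/2) + 14·(-4) + 1·(5/2) = -1

-1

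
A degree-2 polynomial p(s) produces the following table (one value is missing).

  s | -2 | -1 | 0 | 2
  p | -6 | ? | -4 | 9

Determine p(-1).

-51/8

The 3 known values determine p uniquely (degree ≤ 2).
L_0(-1) = (-1)·(-3)/[(-2)·(-4)] = 3/8
L_1(-1) = (1)·(-3)/[(2)·(-2)] = 3/4
L_2(-1) = (1)·(-1)/[(4)·(2)] = -1/8
Sum: (-6)·(3/8) + (-4)·(3/4) + 9·(-1/8) = -51/8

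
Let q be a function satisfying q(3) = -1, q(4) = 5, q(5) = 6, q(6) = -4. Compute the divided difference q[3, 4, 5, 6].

q[3,4] = (5 - (-1)) / (4 - 3) = 6
q[4,5] = (6 - 5) / (5 - 4) = 1
q[5,6] = (-4 - 6) / (6 - 5) = -10
q[3,4,5] = (1 - 6) / (5 - 3) = -5/2
q[4,5,6] = (-10 - 1) / (6 - 4) = -11/2
q[3,4,5,6] = (-11/2 - (-5/2)) / (6 - 3) = -1

-1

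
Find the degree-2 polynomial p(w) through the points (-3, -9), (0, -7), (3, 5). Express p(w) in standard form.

p(w) = (5/9)w^2 + (7/3)w - 7

Newton's divided differences:
p[-3,0] = (-7 - (-9)) / (0 - (-3)) = 2/3
p[0,3] = (5 - (-7)) / (3 - 0) = 4
p[-3,0,3] = (4 - 2/3) / (3 - (-3)) = 5/9
p(w) = -9 + (2/3)·(w + 3) + (5/9)·(w + 3)w
Expanding: p(w) = (5/9)w^2 + (7/3)w - 7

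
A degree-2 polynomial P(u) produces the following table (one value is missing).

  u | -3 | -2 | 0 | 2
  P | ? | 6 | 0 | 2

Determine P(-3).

12

The 3 known values determine P uniquely (degree ≤ 2).
L_0(-3) = (-3)·(-5)/[(-2)·(-4)] = 15/8
L_1(-3) = (-1)·(-5)/[(2)·(-2)] = -5/4
L_2(-3) = (-1)·(-3)/[(4)·(2)] = 3/8
Sum: 6·(15/8) + 0 + 2·(3/8) = 12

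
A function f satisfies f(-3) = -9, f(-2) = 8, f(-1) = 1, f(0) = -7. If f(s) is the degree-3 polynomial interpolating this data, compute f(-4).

Evaluate each Lagrange basis at s = -4:
L_0(-4) = (-2)·(-3)·(-4)/[(-1)·(-2)·(-3)] = 4
L_1(-4) = (-1)·(-3)·(-4)/[(1)·(-1)·(-2)] = -6
L_2(-4) = (-1)·(-2)·(-4)/[(2)·(1)·(-1)] = 4
L_3(-4) = (-1)·(-2)·(-3)/[(3)·(2)·(1)] = -1
Sum: (-9)·(4) + 8·(-6) + 1·(4) + (-7)·(-1) = -73

-73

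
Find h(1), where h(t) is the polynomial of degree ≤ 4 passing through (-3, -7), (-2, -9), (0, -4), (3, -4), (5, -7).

Evaluate each Lagrange basis at t = 1:
L_0(1) = (3)·(1)·(-2)·(-4)/[(-1)·(-3)·(-6)·(-8)] = 1/6
L_1(1) = (4)·(1)·(-2)·(-4)/[(1)·(-2)·(-5)·(-7)] = -16/35
L_2(1) = (4)·(3)·(-2)·(-4)/[(3)·(2)·(-3)·(-5)] = 16/15
L_3(1) = (4)·(3)·(1)·(-4)/[(6)·(5)·(3)·(-2)] = 4/15
L_4(1) = (4)·(3)·(1)·(-2)/[(8)·(7)·(5)·(2)] = -3/70
Sum: (-7)·(1/6) + (-9)·(-16/35) + (-4)·(16/15) + (-4)·(4/15) + (-7)·(-3/70) = -73/35

-73/35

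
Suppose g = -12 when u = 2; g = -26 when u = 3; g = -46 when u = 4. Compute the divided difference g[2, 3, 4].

g[2,3] = (-26 - (-12)) / (3 - 2) = -14
g[3,4] = (-46 - (-26)) / (4 - 3) = -20
g[2,3,4] = (-20 - (-14)) / (4 - 2) = -3

-3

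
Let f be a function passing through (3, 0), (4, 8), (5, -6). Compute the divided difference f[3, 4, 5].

f[3,4] = (8 - 0) / (4 - 3) = 8
f[4,5] = (-6 - 8) / (5 - 4) = -14
f[3,4,5] = (-14 - 8) / (5 - 3) = -11

-11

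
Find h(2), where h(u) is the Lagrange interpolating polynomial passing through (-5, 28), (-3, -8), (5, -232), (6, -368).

-28

Evaluate each Lagrange basis at u = 2:
L_0(2) = (5)·(-3)·(-4)/[(-2)·(-10)·(-11)] = -3/11
L_1(2) = (7)·(-3)·(-4)/[(2)·(-8)·(-9)] = 7/12
L_2(2) = (7)·(5)·(-4)/[(10)·(8)·(-1)] = 7/4
L_3(2) = (7)·(5)·(-3)/[(11)·(9)·(1)] = -35/33
Sum: 28·(-3/11) + (-8)·(7/12) + (-232)·(7/4) + (-368)·(-35/33) = -28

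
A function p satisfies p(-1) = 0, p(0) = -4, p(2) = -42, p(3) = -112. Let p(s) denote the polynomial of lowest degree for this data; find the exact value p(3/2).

Evaluate each Lagrange basis at s = 3/2:
L_0(3/2) = (3/2)·(-1/2)·(-3/2)/[(-1)·(-3)·(-4)] = -3/32
L_1(3/2) = (5/2)·(-1/2)·(-3/2)/[(1)·(-2)·(-3)] = 5/16
L_2(3/2) = (5/2)·(3/2)·(-3/2)/[(3)·(2)·(-1)] = 15/16
L_3(3/2) = (5/2)·(3/2)·(-1/2)/[(4)·(3)·(1)] = -5/32
Sum: 0 + (-4)·(5/16) + (-42)·(15/16) + (-112)·(-5/32) = -185/8

-185/8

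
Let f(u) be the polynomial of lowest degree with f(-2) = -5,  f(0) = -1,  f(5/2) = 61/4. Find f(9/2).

149/4

L_0(9/2) = (9/2)·(2)/[(-2)·(-9/2)] = 1
L_1(9/2) = (13/2)·(2)/[(2)·(-5/2)] = -13/5
L_2(9/2) = (13/2)·(9/2)/[(9/2)·(5/2)] = 13/5
Sum: (-5)·(1) + (-1)·(-13/5) + 61/4·(13/5) = 149/4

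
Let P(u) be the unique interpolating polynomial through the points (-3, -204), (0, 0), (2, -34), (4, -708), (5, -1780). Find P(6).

L_0(6) = (6)·(4)·(2)·(1)/[(-3)·(-5)·(-7)·(-8)] = 2/35
L_1(6) = (9)·(4)·(2)·(1)/[(3)·(-2)·(-4)·(-5)] = -3/5
L_2(6) = (9)·(6)·(2)·(1)/[(5)·(2)·(-2)·(-3)] = 9/5
L_3(6) = (9)·(6)·(4)·(1)/[(7)·(4)·(2)·(-1)] = -27/7
L_4(6) = (9)·(6)·(4)·(2)/[(8)·(5)·(3)·(1)] = 18/5
Sum: (-204)·(2/35) + 0 + (-34)·(9/5) + (-708)·(-27/7) + (-1780)·(18/5) = -3750

-3750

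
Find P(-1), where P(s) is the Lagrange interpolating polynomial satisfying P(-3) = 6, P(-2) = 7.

8

Evaluate each Lagrange basis at s = -1:
L_0(-1) = (1)/[(-1)] = -1
L_1(-1) = (2)/[(1)] = 2
Sum: 6·(-1) + 7·(2) = 8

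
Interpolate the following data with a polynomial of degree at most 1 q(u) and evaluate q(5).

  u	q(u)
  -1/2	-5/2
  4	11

14

Evaluate each Lagrange basis at u = 5:
L_0(5) = (1)/[(-9/2)] = -2/9
L_1(5) = (11/2)/[(9/2)] = 11/9
Sum: (-5/2)·(-2/9) + 11·(11/9) = 14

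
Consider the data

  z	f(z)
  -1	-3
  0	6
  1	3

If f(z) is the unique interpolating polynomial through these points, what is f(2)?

-12

Using Newton's divided-difference form:
f[-1,0] = (6 - (-3)) / (0 - (-1)) = 9
f[0,1] = (3 - 6) / (1 - 0) = -3
f[-1,0,1] = (-3 - 9) / (1 - (-1)) = -6
f(2) = -3 + 9·(3) + (-6)·(3)·(2) = -12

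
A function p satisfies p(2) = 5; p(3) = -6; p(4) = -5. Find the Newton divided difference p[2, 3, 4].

6

p[2,3] = (-6 - 5) / (3 - 2) = -11
p[3,4] = (-5 - (-6)) / (4 - 3) = 1
p[2,3,4] = (1 - (-11)) / (4 - 2) = 6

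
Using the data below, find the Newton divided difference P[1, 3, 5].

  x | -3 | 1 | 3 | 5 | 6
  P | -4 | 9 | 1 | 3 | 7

5/4

P[1,3] = (1 - 9) / (3 - 1) = -4
P[3,5] = (3 - 1) / (5 - 3) = 1
P[1,3,5] = (1 - (-4)) / (5 - 1) = 5/4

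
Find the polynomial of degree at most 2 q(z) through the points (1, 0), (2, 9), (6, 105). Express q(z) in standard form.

Newton's divided differences:
q[1,2] = (9 - 0) / (2 - 1) = 9
q[2,6] = (105 - 9) / (6 - 2) = 24
q[1,2,6] = (24 - 9) / (6 - 1) = 3
q(z) = 9·(z - 1) + 3·(z - 1)(z - 2)
Expanding: q(z) = 3z^2 - 3

q(z) = 3z^2 - 3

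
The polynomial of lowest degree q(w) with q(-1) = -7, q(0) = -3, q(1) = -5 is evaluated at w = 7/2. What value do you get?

-145/4

L_0(7/2) = (7/2)·(5/2)/[(-1)·(-2)] = 35/8
L_1(7/2) = (9/2)·(5/2)/[(1)·(-1)] = -45/4
L_2(7/2) = (9/2)·(7/2)/[(2)·(1)] = 63/8
Sum: (-7)·(35/8) + (-3)·(-45/4) + (-5)·(63/8) = -145/4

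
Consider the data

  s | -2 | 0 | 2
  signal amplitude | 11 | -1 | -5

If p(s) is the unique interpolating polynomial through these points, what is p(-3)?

20

L_0(-3) = (-3)·(-5)/[(-2)·(-4)] = 15/8
L_1(-3) = (-1)·(-5)/[(2)·(-2)] = -5/4
L_2(-3) = (-1)·(-3)/[(4)·(2)] = 3/8
Sum: 11·(15/8) + (-1)·(-5/4) + (-5)·(3/8) = 20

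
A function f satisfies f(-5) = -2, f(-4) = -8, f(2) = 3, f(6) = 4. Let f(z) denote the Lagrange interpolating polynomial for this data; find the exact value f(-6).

Evaluate each Lagrange basis at z = -6:
L_0(-6) = (-2)·(-8)·(-12)/[(-1)·(-7)·(-11)] = 192/77
L_1(-6) = (-1)·(-8)·(-12)/[(1)·(-6)·(-10)] = -8/5
L_2(-6) = (-1)·(-2)·(-12)/[(7)·(6)·(-4)] = 1/7
L_3(-6) = (-1)·(-2)·(-8)/[(11)·(10)·(4)] = -2/55
Sum: (-2)·(192/77) + (-8)·(-8/5) + 3·(1/7) + 4·(-2/55) = 3117/385

3117/385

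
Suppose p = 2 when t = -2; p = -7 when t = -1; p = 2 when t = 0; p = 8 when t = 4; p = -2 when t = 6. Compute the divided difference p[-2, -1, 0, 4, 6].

p[-2,-1] = (-7 - 2) / (-1 - (-2)) = -9
p[-1,0] = (2 - (-7)) / (0 - (-1)) = 9
p[0,4] = (8 - 2) / (4 - 0) = 3/2
p[4,6] = (-2 - 8) / (6 - 4) = -5
p[-2,-1,0] = (9 - (-9)) / (0 - (-2)) = 9
p[-1,0,4] = (3/2 - 9) / (4 - (-1)) = -3/2
p[0,4,6] = (-5 - 3/2) / (6 - 0) = -13/12
p[-2,-1,0,4] = (-3/2 - 9) / (4 - (-2)) = -7/4
p[-1,0,4,6] = (-13/12 - (-3/2)) / (6 - (-1)) = 5/84
p[-2,-1,0,4,6] = (5/84 - (-7/4)) / (6 - (-2)) = 19/84

19/84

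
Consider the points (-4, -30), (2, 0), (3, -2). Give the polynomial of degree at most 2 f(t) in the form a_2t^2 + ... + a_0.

Build the Lagrange basis polynomials:
L_0(t) = (t - 2)(t - 3) / [42] = (1/42)t^2 - (5/42)t + 1/7
L_1(t) = (t + 4)(t - 3) / [-6] = -(1/6)t^2 - (1/6)t + 2
L_2(t) = (t + 4)(t - 2) / [7] = (1/7)t^2 + (2/7)t - 8/7
f(t) = (-30)·L_0 + 0·L_1 + (-2)·L_2
  (-30)·L_0(t) = -(5/7)t^2 + (25/7)t - 30/7
  0·L_1(t) = 0
  (-2)·L_2(t) = -(2/7)t^2 - (4/7)t + 16/7
Adding term by term: -t^2 + 3t - 2

f(t) = -t^2 + 3t - 2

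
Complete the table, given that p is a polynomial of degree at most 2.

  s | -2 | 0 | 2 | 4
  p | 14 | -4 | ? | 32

2

The 3 known values determine p uniquely (degree ≤ 2).
Evaluate each Lagrange basis at s = 2:
L_0(2) = (2)·(-2)/[(-2)·(-6)] = -1/3
L_1(2) = (4)·(-2)/[(2)·(-4)] = 1
L_2(2) = (4)·(2)/[(6)·(4)] = 1/3
Sum: 14·(-1/3) + (-4)·(1) + 32·(1/3) = 2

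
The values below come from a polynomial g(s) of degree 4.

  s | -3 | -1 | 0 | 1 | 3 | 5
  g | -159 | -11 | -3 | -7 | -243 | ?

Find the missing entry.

The 5 known values determine g uniquely (degree ≤ 4).
L_0(5) = (6)·(5)·(4)·(2)/[(-2)·(-3)·(-4)·(-6)] = 5/3
L_1(5) = (8)·(5)·(4)·(2)/[(2)·(-1)·(-2)·(-4)] = -20
L_2(5) = (8)·(6)·(4)·(2)/[(3)·(1)·(-1)·(-3)] = 128/3
L_3(5) = (8)·(6)·(5)·(2)/[(4)·(2)·(1)·(-2)] = -30
L_4(5) = (8)·(6)·(5)·(4)/[(6)·(4)·(3)·(2)] = 20/3
Sum: (-159)·(5/3) + (-11)·(-20) + (-3)·(128/3) + (-7)·(-30) + (-243)·(20/3) = -1583

-1583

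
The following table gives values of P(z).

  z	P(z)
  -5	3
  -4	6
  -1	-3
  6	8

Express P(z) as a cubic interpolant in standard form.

Build the Lagrange basis polynomials:
L_0(z) = (z + 4)(z + 1)(z - 6) / [-44] = -(1/44)z^3 + (1/44)z^2 + (13/22)z + 6/11
L_1(z) = (z + 5)(z + 1)(z - 6) / [30] = (1/30)z^3 - (31/30)z - 1
L_2(z) = (z + 5)(z + 4)(z - 6) / [-84] = -(1/84)z^3 - (1/28)z^2 + (17/42)z + 10/7
L_3(z) = (z + 5)(z + 4)(z + 1) / [770] = (1/770)z^3 + (1/77)z^2 + (29/770)z + 2/77
P(z) = 3·L_0 + 6·L_1 + (-3)·L_2 + 8·L_3
  3·L_0(z) = -(3/44)z^3 + (3/44)z^2 + (39/22)z + 18/11
  6·L_1(z) = (1/5)z^3 - (31/5)z - 6
  (-3)·L_2(z) = (1/28)z^3 + (3/28)z^2 - (17/14)z - 30/7
  8·L_3(z) = (4/385)z^3 + (8/77)z^2 + (116/385)z + 16/77
Adding term by term: (137/770)z^3 + (43/154)z^2 - (2056/385)z - 650/77

P(z) = (137/770)z^3 + (43/154)z^2 - (2056/385)z - 650/77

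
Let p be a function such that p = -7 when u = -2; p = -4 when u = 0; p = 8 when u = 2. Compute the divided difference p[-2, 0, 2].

9/8

p[-2,0] = (-4 - (-7)) / (0 - (-2)) = 3/2
p[0,2] = (8 - (-4)) / (2 - 0) = 6
p[-2,0,2] = (6 - 3/2) / (2 - (-2)) = 9/8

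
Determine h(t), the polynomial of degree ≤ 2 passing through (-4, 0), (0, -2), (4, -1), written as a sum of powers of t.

h(t) = (3/32)t^2 - (1/8)t - 2

Build the Lagrange basis polynomials:
L_0(t) = t(t - 4) / [32] = (1/32)t^2 - (1/8)t
L_1(t) = (t + 4)(t - 4) / [-16] = -(1/16)t^2 + 1
L_2(t) = (t + 4)t / [32] = (1/32)t^2 + (1/8)t
h(t) = 0·L_0 + (-2)·L_1 + (-1)·L_2
  0·L_0(t) = 0
  (-2)·L_1(t) = (1/8)t^2 - 2
  (-1)·L_2(t) = -(1/32)t^2 - (1/8)t
Adding term by term: (3/32)t^2 - (1/8)t - 2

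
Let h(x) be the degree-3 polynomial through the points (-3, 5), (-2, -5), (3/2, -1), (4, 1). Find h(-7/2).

L_0(-7/2) = (-3/2)·(-5)·(-15/2)/[(-1)·(-9/2)·(-7)] = 25/14
L_1(-7/2) = (-1/2)·(-5)·(-15/2)/[(1)·(-7/2)·(-6)] = -25/28
L_2(-7/2) = (-1/2)·(-3/2)·(-15/2)/[(9/2)·(7/2)·(-5/2)] = 1/7
L_3(-7/2) = (-1/2)·(-3/2)·(-5)/[(7)·(6)·(5/2)] = -1/28
Sum: 5·(25/14) + (-5)·(-25/28) + (-1)·(1/7) + 1·(-1/28) = 185/14

185/14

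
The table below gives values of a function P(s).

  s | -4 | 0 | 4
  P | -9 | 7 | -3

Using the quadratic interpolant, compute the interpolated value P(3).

31/16

Using Newton's divided-difference form:
P[-4,0] = (7 - (-9)) / (0 - (-4)) = 4
P[0,4] = (-3 - 7) / (4 - 0) = -5/2
P[-4,0,4] = (-5/2 - 4) / (4 - (-4)) = -13/16
P(3) = -9 + 4·(7) + (-13/16)·(7)·(3) = 31/16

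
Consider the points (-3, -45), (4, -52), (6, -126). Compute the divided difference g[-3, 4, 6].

g[-3,4] = (-52 - (-45)) / (4 - (-3)) = -1
g[4,6] = (-126 - (-52)) / (6 - 4) = -37
g[-3,4,6] = (-37 - (-1)) / (6 - (-3)) = -4

-4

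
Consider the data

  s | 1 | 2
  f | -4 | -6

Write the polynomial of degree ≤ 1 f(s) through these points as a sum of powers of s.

Build the Lagrange basis polynomials:
L_0(s) = (s - 2) / [-1] = -s + 2
L_1(s) = (s - 1) / [1] = s - 1
f(s) = (-4)·L_0 + (-6)·L_1
  (-4)·L_0(s) = 4s - 8
  (-6)·L_1(s) = -6s + 6
Adding term by term: -2s - 2

f(s) = -2s - 2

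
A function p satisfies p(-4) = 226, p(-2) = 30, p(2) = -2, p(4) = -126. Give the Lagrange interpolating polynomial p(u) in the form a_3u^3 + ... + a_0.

Build the Lagrange basis polynomials:
L_0(u) = (u + 2)(u - 2)(u - 4) / [-96] = -(1/96)u^3 + (1/24)u^2 + (1/24)u - 1/6
L_1(u) = (u + 4)(u - 2)(u - 4) / [48] = (1/48)u^3 - (1/24)u^2 - (1/3)u + 2/3
L_2(u) = (u + 4)(u + 2)(u - 4) / [-48] = -(1/48)u^3 - (1/24)u^2 + (1/3)u + 2/3
L_3(u) = (u + 4)(u + 2)(u - 2) / [96] = (1/96)u^3 + (1/24)u^2 - (1/24)u - 1/6
p(u) = 226·L_0 + 30·L_1 + (-2)·L_2 + (-126)·L_3
  226·L_0(u) = -(113/48)u^3 + (113/12)u^2 + (113/12)u - 113/3
  30·L_1(u) = (5/8)u^3 - (5/4)u^2 - 10u + 20
  (-2)·L_2(u) = (1/24)u^3 + (1/12)u^2 - (2/3)u - 4/3
  (-126)·L_3(u) = -(21/16)u^3 - (21/4)u^2 + (21/4)u + 21
Adding term by term: -3u^3 + 3u^2 + 4u + 2

p(u) = -3u^3 + 3u^2 + 4u + 2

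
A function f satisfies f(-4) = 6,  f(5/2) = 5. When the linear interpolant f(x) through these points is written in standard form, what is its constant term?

Build the Lagrange basis polynomials:
L_0(x) = (x - 5/2) / [-13/2] = -(2/13)x + 5/13
L_1(x) = (x + 4) / [13/2] = (2/13)x + 8/13
f(x) = 6·L_0 + 5·L_1
Only the constant term is needed; take it from each L_i and combine:
6·(5/13) + 5·(8/13) = 70/13

70/13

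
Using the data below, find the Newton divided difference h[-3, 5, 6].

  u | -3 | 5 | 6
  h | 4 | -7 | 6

h[-3,5] = (-7 - 4) / (5 - (-3)) = -11/8
h[5,6] = (6 - (-7)) / (6 - 5) = 13
h[-3,5,6] = (13 - (-11/8)) / (6 - (-3)) = 115/72

115/72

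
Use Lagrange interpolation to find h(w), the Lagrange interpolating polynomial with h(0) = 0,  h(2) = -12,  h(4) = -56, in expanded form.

h(w) = -4w^2 + 2w

L_0(w) = (w - 2)(w - 4) / [8] = (1/8)w^2 - (3/4)w + 1
L_1(w) = w(w - 4) / [-4] = -(1/4)w^2 + w
L_2(w) = w(w - 2) / [8] = (1/8)w^2 - (1/4)w
h(w) = 0·L_0 + (-12)·L_1 + (-56)·L_2
  0·L_0(w) = 0
  (-12)·L_1(w) = 3w^2 - 12w
  (-56)·L_2(w) = -7w^2 + 14w
Adding term by term: -4w^2 + 2w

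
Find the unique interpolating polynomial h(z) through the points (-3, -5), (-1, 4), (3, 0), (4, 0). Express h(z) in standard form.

h(z) = (67/420)z^3 - (53/70)z^2 - (253/420)z + 151/35

Build the Lagrange basis polynomials:
L_0(z) = (z + 1)(z - 3)(z - 4) / [-84] = -(1/84)z^3 + (1/14)z^2 - (5/84)z - 1/7
L_1(z) = (z + 3)(z - 3)(z - 4) / [40] = (1/40)z^3 - (1/10)z^2 - (9/40)z + 9/10
L_2(z) = (z + 3)(z + 1)(z - 4) / [-24] = -(1/24)z^3 + (13/24)z + 1/2
L_3(z) = (z + 3)(z + 1)(z - 3) / [35] = (1/35)z^3 + (1/35)z^2 - (9/35)z - 9/35
h(z) = (-5)·L_0 + 4·L_1 + 0·L_2 + 0·L_3
  (-5)·L_0(z) = (5/84)z^3 - (5/14)z^2 + (25/84)z + 5/7
  4·L_1(z) = (1/10)z^3 - (2/5)z^2 - (9/10)z + 18/5
  0·L_2(z) = 0
  0·L_3(z) = 0
Adding term by term: (67/420)z^3 - (53/70)z^2 - (253/420)z + 151/35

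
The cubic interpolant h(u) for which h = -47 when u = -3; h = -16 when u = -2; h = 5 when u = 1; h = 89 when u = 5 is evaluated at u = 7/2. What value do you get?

235/8

Evaluate each Lagrange basis at u = 7/2:
L_0(7/2) = (11/2)·(5/2)·(-3/2)/[(-1)·(-4)·(-8)] = 165/256
L_1(7/2) = (13/2)·(5/2)·(-3/2)/[(1)·(-3)·(-7)] = -65/56
L_2(7/2) = (13/2)·(11/2)·(-3/2)/[(4)·(3)·(-4)] = 143/128
L_3(7/2) = (13/2)·(11/2)·(5/2)/[(8)·(7)·(4)] = 715/1792
Sum: (-47)·(165/256) + (-16)·(-65/56) + 5·(143/128) + 89·(715/1792) = 235/8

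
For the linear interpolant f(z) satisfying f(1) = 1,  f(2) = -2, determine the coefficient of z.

-3

L_0(z) = (z - 2) / [-1] = -z + 2
L_1(z) = (z - 1) / [1] = z - 1
f(z) = 1·L_0 + (-2)·L_1
Only the coefficient of z is needed; take it from each L_i and combine:
1·(-1) + (-2)·(1) = -3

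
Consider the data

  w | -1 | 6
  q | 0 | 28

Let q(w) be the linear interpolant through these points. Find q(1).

8

Evaluate each Lagrange basis at w = 1:
L_0(1) = (-5)/[(-7)] = 5/7
L_1(1) = (2)/[(7)] = 2/7
Sum: 0 + 28·(2/7) = 8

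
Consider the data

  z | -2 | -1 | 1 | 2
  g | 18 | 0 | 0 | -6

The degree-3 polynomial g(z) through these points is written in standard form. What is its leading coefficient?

-2

Build the Lagrange basis polynomials:
L_0(z) = (z + 1)(z - 1)(z - 2) / [-12] = -(1/12)z^3 + (1/6)z^2 + (1/12)z - 1/6
L_1(z) = (z + 2)(z - 1)(z - 2) / [6] = (1/6)z^3 - (1/6)z^2 - (2/3)z + 2/3
L_2(z) = (z + 2)(z + 1)(z - 2) / [-6] = -(1/6)z^3 - (1/6)z^2 + (2/3)z + 2/3
L_3(z) = (z + 2)(z + 1)(z - 1) / [12] = (1/12)z^3 + (1/6)z^2 - (1/12)z - 1/6
g(z) = 18·L_0 + 0·L_1 + 0·L_2 + (-6)·L_3
Only the coefficient of z^3 is needed; take it from each L_i and combine:
18·(-1/12) + 0·(1/6) + 0·(-1/6) + (-6)·(1/12) = -2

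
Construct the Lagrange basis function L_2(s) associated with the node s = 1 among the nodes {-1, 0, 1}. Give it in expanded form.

L_2(s) = (s + 1)s / [(2)·(1)]
       = (s^2 + s) / (2)

L_2(s) = (1/2)s^2 + (1/2)s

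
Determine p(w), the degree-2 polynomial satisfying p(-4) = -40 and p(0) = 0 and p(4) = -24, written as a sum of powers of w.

p(w) = -2w^2 + 2w

Newton's divided differences:
p[-4,0] = (0 - (-40)) / (0 - (-4)) = 10
p[0,4] = (-24 - 0) / (4 - 0) = -6
p[-4,0,4] = (-6 - 10) / (4 - (-4)) = -2
p(w) = -40 + 10·(w + 4) + (-2)·(w + 4)w
Expanding: p(w) = -2w^2 + 2w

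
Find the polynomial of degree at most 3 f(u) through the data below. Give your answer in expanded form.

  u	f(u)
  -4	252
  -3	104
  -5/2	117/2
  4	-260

f(u) = -4u^3 - 4

Build the Lagrange basis polynomials:
L_0(u) = (u + 3)(u + 5/2)(u - 4) / [-12] = -(1/12)u^3 - (1/8)u^2 + (29/24)u + 5/2
L_1(u) = (u + 4)(u + 5/2)(u - 4) / [7/2] = (2/7)u^3 + (5/7)u^2 - (32/7)u - 80/7
L_2(u) = (u + 4)(u + 3)(u - 4) / [-39/8] = -(8/39)u^3 - (8/13)u^2 + (128/39)u + 128/13
L_3(u) = (u + 4)(u + 3)(u + 5/2) / [364] = (1/364)u^3 + (19/728)u^2 + (59/728)u + 15/182
f(u) = 252·L_0 + 104·L_1 + (117/2)·L_2 + (-260)·L_3
  252·L_0(u) = -21u^3 - (63/2)u^2 + (609/2)u + 630
  104·L_1(u) = (208/7)u^3 + (520/7)u^2 - (3328/7)u - 8320/7
  (117/2)·L_2(u) = -12u^3 - 36u^2 + 192u + 576
  (-260)·L_3(u) = -(5/7)u^3 - (95/14)u^2 - (295/14)u - 150/7
Adding term by term: -4u^3 - 4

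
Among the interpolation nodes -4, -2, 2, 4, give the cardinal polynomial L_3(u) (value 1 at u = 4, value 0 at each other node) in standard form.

L_3(u) = (1/96)u^3 + (1/24)u^2 - (1/24)u - 1/6

L_3(u) = (u + 4)(u + 2)(u - 2) / [(8)·(6)·(2)]
       = (u^3 + 4u^2 - 4u - 16) / (96)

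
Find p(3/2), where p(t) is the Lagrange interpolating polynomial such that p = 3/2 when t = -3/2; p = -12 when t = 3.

-15/2

Evaluate each Lagrange basis at t = 3/2:
L_0(3/2) = (-3/2)/[(-9/2)] = 1/3
L_1(3/2) = (3)/[(9/2)] = 2/3
Sum: 3/2·(1/3) + (-12)·(2/3) = -15/2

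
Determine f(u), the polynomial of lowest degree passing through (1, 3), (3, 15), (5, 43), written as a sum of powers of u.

Build the Lagrange basis polynomials:
L_0(u) = (u - 3)(u - 5) / [8] = (1/8)u^2 - u + 15/8
L_1(u) = (u - 1)(u - 5) / [-4] = -(1/4)u^2 + (3/2)u - 5/4
L_2(u) = (u - 1)(u - 3) / [8] = (1/8)u^2 - (1/2)u + 3/8
f(u) = 3·L_0 + 15·L_1 + 43·L_2
  3·L_0(u) = (3/8)u^2 - 3u + 45/8
  15·L_1(u) = -(15/4)u^2 + (45/2)u - 75/4
  43·L_2(u) = (43/8)u^2 - (43/2)u + 129/8
Adding term by term: 2u^2 - 2u + 3

f(u) = 2u^2 - 2u + 3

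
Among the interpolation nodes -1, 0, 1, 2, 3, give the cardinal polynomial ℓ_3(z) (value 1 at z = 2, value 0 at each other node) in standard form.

ℓ_3(z) = (z + 1)z(z - 1)(z - 3) / [(3)·(2)·(1)·(-1)]
       = (z^4 - 3z^3 - z^2 + 3z) / (-6)

ℓ_3(z) = -(1/6)z^4 + (1/2)z^3 + (1/6)z^2 - (1/2)z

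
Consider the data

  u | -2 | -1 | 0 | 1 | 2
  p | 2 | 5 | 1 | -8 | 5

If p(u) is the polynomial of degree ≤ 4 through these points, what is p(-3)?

15

L_0(-3) = (-2)·(-3)·(-4)·(-5)/[(-1)·(-2)·(-3)·(-4)] = 5
L_1(-3) = (-1)·(-3)·(-4)·(-5)/[(1)·(-1)·(-2)·(-3)] = -10
L_2(-3) = (-1)·(-2)·(-4)·(-5)/[(2)·(1)·(-1)·(-2)] = 10
L_3(-3) = (-1)·(-2)·(-3)·(-5)/[(3)·(2)·(1)·(-1)] = -5
L_4(-3) = (-1)·(-2)·(-3)·(-4)/[(4)·(3)·(2)·(1)] = 1
Sum: 2·(5) + 5·(-10) + 1·(10) + (-8)·(-5) + 5·(1) = 15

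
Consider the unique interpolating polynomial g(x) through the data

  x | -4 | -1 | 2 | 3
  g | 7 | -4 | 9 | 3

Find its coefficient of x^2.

-29/84

Build the Lagrange basis polynomials:
L_0(x) = (x + 1)(x - 2)(x - 3) / [-126] = -(1/126)x^3 + (2/63)x^2 - (1/126)x - 1/21
L_1(x) = (x + 4)(x - 2)(x - 3) / [36] = (1/36)x^3 - (1/36)x^2 - (7/18)x + 2/3
L_2(x) = (x + 4)(x + 1)(x - 3) / [-18] = -(1/18)x^3 - (1/9)x^2 + (11/18)x + 2/3
L_3(x) = (x + 4)(x + 1)(x - 2) / [28] = (1/28)x^3 + (3/28)x^2 - (3/14)x - 2/7
g(x) = 7·L_0 + (-4)·L_1 + 9·L_2 + 3·L_3
Only the coefficient of x^2 is needed; take it from each L_i and combine:
7·(2/63) + (-4)·(-1/36) + 9·(-1/9) + 3·(3/28) = -29/84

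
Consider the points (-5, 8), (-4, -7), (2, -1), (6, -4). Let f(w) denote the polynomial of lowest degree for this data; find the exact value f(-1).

-1817/110

Evaluate each Lagrange basis at w = -1:
L_0(-1) = (3)·(-3)·(-7)/[(-1)·(-7)·(-11)] = -9/11
L_1(-1) = (4)·(-3)·(-7)/[(1)·(-6)·(-10)] = 7/5
L_2(-1) = (4)·(3)·(-7)/[(7)·(6)·(-4)] = 1/2
L_3(-1) = (4)·(3)·(-3)/[(11)·(10)·(4)] = -9/110
Sum: 8·(-9/11) + (-7)·(7/5) + (-1)·(1/2) + (-4)·(-9/110) = -1817/110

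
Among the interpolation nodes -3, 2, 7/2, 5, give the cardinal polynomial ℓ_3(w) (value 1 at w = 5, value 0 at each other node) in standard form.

ℓ_3(w) = (1/36)w^3 - (5/72)w^2 - (19/72)w + 7/12

ℓ_3(w) = (w + 3)(w - 2)(w - 7/2) / [(8)·(3)·(3/2)]
       = (w^3 - (5/2)w^2 - (19/2)w + 21) / (36)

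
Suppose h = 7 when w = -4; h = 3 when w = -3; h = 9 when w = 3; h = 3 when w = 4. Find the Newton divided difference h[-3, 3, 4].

-1

h[-3,3] = (9 - 3) / (3 - (-3)) = 1
h[3,4] = (3 - 9) / (4 - 3) = -6
h[-3,3,4] = (-6 - 1) / (4 - (-3)) = -1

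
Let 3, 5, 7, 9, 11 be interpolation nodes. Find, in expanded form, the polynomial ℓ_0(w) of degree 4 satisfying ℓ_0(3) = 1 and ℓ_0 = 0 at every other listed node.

ℓ_0(w) = (w - 5)(w - 7)(w - 9)(w - 11) / [(-2)·(-4)·(-6)·(-8)]
       = (w^4 - 32w^3 + 374w^2 - 1888w + 3465) / (384)

ℓ_0(w) = (1/384)w^4 - (1/12)w^3 + (187/192)w^2 - (59/12)w + 1155/128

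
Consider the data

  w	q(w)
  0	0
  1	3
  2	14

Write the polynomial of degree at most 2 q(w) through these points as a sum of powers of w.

Newton's divided differences:
q[0,1] = (3 - 0) / (1 - 0) = 3
q[1,2] = (14 - 3) / (2 - 1) = 11
q[0,1,2] = (11 - 3) / (2 - 0) = 4
q(w) = 3·w + 4·w(w - 1)
Expanding: q(w) = 4w^2 - w

q(w) = 4w^2 - w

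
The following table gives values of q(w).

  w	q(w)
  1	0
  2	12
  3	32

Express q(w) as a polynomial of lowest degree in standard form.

Build the Lagrange basis polynomials:
L_0(w) = (w - 2)(w - 3) / [2] = (1/2)w^2 - (5/2)w + 3
L_1(w) = (w - 1)(w - 3) / [-1] = -w^2 + 4w - 3
L_2(w) = (w - 1)(w - 2) / [2] = (1/2)w^2 - (3/2)w + 1
q(w) = 0·L_0 + 12·L_1 + 32·L_2
  0·L_0(w) = 0
  12·L_1(w) = -12w^2 + 48w - 36
  32·L_2(w) = 16w^2 - 48w + 32
Adding term by term: 4w^2 - 4

q(w) = 4w^2 - 4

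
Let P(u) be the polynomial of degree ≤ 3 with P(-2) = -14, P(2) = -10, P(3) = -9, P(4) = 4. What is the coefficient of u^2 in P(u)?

Build the Lagrange basis polynomials:
L_0(u) = (u - 2)(u - 3)(u - 4) / [-120] = -(1/120)u^3 + (3/40)u^2 - (13/60)u + 1/5
L_1(u) = (u + 2)(u - 3)(u - 4) / [8] = (1/8)u^3 - (5/8)u^2 - (1/4)u + 3
L_2(u) = (u + 2)(u - 2)(u - 4) / [-5] = -(1/5)u^3 + (4/5)u^2 + (4/5)u - 16/5
L_3(u) = (u + 2)(u - 2)(u - 3) / [12] = (1/12)u^3 - (1/4)u^2 - (1/3)u + 1
P(u) = (-14)·L_0 + (-10)·L_1 + (-9)·L_2 + 4·L_3
Only the coefficient of u^2 is needed; take it from each L_i and combine:
(-14)·(3/40) + (-10)·(-5/8) + (-9)·(4/5) + 4·(-1/4) = -3

-3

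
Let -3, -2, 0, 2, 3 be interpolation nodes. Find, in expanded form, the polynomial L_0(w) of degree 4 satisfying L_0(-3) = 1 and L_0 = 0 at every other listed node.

L_0(w) = (1/90)w^4 - (1/30)w^3 - (2/45)w^2 + (2/15)w

L_0(w) = (w + 2)w(w - 2)(w - 3) / [(-1)·(-3)·(-5)·(-6)]
       = (w^4 - 3w^3 - 4w^2 + 12w) / (90)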